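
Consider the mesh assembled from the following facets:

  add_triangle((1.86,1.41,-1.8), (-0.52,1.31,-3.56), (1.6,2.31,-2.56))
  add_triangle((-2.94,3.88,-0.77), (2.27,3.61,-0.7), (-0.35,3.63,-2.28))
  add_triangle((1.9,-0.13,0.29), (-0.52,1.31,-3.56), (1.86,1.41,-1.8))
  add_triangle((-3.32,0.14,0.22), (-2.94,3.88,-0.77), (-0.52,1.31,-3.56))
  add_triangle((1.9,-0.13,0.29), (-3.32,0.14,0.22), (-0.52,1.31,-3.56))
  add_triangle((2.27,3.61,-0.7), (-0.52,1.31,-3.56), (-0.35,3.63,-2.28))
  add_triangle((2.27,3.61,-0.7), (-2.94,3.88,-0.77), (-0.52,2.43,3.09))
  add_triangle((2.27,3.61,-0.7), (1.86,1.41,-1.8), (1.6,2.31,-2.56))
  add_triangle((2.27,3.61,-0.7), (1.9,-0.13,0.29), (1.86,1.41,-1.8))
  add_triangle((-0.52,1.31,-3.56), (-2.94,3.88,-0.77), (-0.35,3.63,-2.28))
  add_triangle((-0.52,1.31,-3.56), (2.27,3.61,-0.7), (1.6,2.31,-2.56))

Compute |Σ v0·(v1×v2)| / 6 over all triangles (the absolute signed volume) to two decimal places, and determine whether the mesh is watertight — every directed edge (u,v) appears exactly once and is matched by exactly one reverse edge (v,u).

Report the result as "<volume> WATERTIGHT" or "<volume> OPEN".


Per-triangle v0·(v1×v2)/6:
  t1: +0.8475
  t2: +5.0737
  t3: +0.8534
  t4: +6.7828
  t5: -0.1972
  t6: +3.9622
  t7: +11.5487
  t8: +1.1015
  t9: +1.9753
  t10: +4.6462
  t11: +2.0009
Σ = +38.5949 → |volume| = 38.59

Directed edges: 33 total; 5 unmatched, e.g. (-3.32,0.14,0.22)→(-2.94,3.88,-0.77) → open.

38.59 OPEN


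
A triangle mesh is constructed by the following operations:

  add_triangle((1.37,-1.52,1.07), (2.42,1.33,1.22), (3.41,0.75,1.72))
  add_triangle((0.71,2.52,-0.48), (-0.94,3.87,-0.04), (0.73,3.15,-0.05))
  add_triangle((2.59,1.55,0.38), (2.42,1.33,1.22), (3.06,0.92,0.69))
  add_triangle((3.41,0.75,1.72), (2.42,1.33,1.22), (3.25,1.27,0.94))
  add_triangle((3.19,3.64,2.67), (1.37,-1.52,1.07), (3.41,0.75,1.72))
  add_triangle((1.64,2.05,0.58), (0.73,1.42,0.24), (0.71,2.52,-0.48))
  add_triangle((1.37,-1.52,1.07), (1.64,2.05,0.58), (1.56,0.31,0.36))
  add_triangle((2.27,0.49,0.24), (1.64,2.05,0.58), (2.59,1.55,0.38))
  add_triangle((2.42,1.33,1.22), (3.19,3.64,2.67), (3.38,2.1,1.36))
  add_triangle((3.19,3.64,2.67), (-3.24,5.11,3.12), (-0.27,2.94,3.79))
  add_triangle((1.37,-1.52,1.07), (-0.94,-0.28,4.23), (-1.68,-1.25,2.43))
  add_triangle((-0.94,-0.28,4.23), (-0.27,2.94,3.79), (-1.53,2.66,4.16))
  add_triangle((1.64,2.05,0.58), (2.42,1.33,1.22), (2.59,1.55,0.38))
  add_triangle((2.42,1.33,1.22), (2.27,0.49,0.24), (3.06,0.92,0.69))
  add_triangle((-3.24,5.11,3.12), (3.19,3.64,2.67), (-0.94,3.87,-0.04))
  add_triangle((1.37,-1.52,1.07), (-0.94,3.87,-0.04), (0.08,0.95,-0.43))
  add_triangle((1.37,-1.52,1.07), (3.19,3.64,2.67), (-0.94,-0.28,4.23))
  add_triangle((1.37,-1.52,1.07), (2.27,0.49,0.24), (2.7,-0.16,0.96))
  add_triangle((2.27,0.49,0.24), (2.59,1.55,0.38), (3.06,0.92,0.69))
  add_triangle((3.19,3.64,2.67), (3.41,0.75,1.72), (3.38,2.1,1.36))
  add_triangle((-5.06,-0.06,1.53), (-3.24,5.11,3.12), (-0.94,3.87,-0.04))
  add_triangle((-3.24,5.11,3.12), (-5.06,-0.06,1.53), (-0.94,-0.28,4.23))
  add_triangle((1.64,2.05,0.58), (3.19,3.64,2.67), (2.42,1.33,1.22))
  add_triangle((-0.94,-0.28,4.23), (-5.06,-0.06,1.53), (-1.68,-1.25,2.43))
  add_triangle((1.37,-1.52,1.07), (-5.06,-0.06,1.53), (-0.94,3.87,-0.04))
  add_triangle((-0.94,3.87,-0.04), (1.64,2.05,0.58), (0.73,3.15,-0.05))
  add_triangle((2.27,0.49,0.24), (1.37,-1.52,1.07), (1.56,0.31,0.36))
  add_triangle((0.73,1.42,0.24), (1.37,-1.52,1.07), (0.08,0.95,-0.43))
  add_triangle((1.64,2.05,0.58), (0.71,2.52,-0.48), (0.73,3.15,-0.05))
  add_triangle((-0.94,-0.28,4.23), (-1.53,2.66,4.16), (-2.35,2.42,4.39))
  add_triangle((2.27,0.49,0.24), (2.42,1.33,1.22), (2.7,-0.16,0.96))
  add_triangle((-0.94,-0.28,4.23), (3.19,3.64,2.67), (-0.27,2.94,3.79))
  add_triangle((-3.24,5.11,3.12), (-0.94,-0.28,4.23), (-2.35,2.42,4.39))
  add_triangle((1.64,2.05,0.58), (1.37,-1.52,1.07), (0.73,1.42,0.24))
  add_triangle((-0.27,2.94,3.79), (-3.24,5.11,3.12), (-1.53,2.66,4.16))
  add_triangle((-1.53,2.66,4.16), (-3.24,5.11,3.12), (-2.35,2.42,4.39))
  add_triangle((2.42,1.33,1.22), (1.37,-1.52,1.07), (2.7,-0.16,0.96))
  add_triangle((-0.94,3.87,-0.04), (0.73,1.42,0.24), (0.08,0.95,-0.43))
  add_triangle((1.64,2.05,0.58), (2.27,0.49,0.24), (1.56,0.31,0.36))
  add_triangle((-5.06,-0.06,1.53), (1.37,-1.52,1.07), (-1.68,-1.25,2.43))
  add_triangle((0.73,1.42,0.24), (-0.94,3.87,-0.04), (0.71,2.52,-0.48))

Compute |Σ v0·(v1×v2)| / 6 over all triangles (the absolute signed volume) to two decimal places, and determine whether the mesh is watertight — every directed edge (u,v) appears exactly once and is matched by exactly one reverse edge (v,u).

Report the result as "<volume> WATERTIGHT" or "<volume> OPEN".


78.61 OPEN

Per-triangle v0·(v1×v2)/6:
  t1: -0.1712
  t2: +0.4229
  t3: +0.3279
  t4: -0.3168
  t5: +1.7311
  t6: -0.0933
  t7: -0.4318
  t8: -0.0843
  t9: -0.3656
  t10: +8.7335
  t11: +2.3992
  t12: +2.5464
  t13: +0.4163
  t14: -0.0173
  t15: +11.8283
  t16: -0.4825
  t17: +8.1915
  t18: +0.2034
  t19: +0.1270
  t20: +1.3939
  t21: +8.4132
  t22: +17.6172
  t23: +0.6797
  t24: +3.6574
  t25: -4.4380
  t26: +0.6038
  t27: -0.1246
  t28: +0.1725
  t29: +0.3096
  t30: +1.6871
  t31: +0.4771
  t32: +6.9711
  t33: -0.2850
  t34: -0.0652
  t35: +3.1768
  t36: +2.1498
  t37: +0.6193
  t38: +0.3424
  t39: -0.1293
  t40: +0.9504
  t41: -0.5319
Σ = +78.6120 → |volume| = 78.61

Directed edges: 123 total; 7 unmatched, e.g. (2.42,1.33,1.22)→(3.25,1.27,0.94) → open.


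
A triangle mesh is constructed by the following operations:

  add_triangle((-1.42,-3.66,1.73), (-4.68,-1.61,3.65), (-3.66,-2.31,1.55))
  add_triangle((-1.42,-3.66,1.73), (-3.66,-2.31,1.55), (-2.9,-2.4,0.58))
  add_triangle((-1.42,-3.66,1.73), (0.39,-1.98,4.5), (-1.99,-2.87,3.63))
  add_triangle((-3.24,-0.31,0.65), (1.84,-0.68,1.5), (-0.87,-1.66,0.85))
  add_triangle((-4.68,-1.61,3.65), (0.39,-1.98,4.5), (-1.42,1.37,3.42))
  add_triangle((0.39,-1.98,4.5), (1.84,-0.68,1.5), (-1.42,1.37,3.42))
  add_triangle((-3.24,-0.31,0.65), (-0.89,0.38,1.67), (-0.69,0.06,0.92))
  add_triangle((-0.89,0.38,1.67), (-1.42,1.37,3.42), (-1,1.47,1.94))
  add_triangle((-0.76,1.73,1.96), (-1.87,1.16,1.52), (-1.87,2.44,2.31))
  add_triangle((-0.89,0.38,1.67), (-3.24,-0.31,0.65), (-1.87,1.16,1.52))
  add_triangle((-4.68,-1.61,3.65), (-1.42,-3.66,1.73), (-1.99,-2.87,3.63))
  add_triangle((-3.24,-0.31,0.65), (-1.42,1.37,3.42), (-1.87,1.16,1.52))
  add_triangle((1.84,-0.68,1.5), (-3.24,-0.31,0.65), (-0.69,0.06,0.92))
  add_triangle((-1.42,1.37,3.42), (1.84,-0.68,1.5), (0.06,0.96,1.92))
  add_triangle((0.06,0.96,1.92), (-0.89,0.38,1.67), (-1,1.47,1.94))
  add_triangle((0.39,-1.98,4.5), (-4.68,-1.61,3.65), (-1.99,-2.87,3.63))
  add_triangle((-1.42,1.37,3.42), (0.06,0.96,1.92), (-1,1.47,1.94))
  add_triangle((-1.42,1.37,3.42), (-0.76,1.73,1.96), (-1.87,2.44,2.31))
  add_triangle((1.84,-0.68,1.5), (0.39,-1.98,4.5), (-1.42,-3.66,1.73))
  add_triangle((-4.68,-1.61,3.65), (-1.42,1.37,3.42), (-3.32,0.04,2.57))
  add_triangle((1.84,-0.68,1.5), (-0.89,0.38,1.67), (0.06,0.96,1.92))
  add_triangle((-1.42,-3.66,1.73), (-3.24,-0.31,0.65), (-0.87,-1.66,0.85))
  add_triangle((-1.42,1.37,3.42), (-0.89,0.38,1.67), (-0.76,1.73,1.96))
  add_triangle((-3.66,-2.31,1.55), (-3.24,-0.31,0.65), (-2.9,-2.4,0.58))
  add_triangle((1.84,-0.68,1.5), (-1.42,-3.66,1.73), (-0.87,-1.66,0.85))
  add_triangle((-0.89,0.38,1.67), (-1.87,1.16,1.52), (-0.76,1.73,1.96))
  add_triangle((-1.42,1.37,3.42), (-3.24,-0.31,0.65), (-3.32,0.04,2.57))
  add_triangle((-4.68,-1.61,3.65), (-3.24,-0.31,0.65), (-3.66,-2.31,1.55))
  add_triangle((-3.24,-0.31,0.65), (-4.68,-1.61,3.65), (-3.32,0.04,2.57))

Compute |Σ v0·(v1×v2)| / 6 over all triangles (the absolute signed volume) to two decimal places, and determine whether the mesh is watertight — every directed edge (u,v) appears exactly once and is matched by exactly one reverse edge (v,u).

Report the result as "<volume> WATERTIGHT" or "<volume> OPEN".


Per-triangle v0·(v1×v2)/6:
  t1: +3.7373
  t2: +1.4849
  t3: +3.5118
  t4: -1.2792
  t5: +10.7777
  t6: +3.6612
  t7: -0.0948
  t8: +0.1097
  t9: -0.2256
  t10: -0.7908
  t11: +4.0793
  t12: +1.3358
  t13: -0.4885
  t14: +0.8938
  t15: -0.3052
  t16: +4.7626
  t17: +0.3597
  t18: +0.5370
  t19: +3.7413
  t20: +2.1603
  t21: -0.6922
  t22: -0.0550
  t23: -0.0970
  t24: +0.9369
  t25: -0.2463
  t26: -0.4433
  t27: +0.9427
  t28: +2.3572
  t29: +1.7185
Σ = +42.3897 → |volume| = 42.39

Directed edges: 87 total; 9 unmatched, e.g. (-2.9,-2.4,0.58)→(-1.42,-3.66,1.73) → open.

42.39 OPEN


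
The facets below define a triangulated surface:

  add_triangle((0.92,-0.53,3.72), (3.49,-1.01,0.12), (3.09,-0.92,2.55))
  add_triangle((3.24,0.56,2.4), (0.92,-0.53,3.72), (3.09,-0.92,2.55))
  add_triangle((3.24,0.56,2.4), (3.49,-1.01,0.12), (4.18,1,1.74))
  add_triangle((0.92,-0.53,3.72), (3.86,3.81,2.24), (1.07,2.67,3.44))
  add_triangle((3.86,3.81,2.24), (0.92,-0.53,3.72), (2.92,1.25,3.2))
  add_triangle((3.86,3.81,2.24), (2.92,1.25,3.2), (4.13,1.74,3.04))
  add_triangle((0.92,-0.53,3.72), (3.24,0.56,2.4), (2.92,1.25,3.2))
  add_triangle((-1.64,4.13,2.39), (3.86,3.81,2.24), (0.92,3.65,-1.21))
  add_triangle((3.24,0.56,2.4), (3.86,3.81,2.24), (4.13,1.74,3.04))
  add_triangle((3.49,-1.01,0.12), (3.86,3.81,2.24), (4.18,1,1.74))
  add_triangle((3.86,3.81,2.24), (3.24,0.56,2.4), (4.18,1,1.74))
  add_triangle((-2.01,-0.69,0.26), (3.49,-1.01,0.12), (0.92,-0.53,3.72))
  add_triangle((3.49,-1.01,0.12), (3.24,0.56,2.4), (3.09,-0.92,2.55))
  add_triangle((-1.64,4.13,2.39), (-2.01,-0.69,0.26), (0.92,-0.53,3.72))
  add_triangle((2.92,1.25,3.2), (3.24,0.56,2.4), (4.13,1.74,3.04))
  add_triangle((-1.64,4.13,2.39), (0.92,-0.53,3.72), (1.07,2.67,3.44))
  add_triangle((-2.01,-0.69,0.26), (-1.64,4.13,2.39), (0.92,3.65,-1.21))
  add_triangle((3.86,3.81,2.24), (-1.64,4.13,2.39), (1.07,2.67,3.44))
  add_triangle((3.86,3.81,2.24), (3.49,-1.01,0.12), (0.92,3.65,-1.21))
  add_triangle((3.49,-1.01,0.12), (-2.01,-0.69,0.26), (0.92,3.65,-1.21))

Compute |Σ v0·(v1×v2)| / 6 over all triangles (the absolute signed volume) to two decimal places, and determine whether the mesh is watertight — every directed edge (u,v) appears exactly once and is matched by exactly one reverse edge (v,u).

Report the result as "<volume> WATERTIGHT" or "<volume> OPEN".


68.64 WATERTIGHT

Per-triangle v0·(v1×v2)/6:
  t1: +0.3196
  t2: +2.2887
  t3: +1.5510
  t4: +5.9161
  t5: +1.9527
  t6: +1.5875
  t7: +1.6087
  t8: +12.3442
  t9: +0.3105
  t10: +1.8663
  t11: +2.2090
  t12: +2.6778
  t13: +2.1631
  t14: +6.6526
  t15: +0.5824
  t16: +4.9790
  t17: +4.1478
  t18: +6.9564
  t19: +8.3587
  t20: +0.1687
Σ = +68.6408 → |volume| = 68.64

Directed edges: 60 total, each appears once with its reverse present → watertight.


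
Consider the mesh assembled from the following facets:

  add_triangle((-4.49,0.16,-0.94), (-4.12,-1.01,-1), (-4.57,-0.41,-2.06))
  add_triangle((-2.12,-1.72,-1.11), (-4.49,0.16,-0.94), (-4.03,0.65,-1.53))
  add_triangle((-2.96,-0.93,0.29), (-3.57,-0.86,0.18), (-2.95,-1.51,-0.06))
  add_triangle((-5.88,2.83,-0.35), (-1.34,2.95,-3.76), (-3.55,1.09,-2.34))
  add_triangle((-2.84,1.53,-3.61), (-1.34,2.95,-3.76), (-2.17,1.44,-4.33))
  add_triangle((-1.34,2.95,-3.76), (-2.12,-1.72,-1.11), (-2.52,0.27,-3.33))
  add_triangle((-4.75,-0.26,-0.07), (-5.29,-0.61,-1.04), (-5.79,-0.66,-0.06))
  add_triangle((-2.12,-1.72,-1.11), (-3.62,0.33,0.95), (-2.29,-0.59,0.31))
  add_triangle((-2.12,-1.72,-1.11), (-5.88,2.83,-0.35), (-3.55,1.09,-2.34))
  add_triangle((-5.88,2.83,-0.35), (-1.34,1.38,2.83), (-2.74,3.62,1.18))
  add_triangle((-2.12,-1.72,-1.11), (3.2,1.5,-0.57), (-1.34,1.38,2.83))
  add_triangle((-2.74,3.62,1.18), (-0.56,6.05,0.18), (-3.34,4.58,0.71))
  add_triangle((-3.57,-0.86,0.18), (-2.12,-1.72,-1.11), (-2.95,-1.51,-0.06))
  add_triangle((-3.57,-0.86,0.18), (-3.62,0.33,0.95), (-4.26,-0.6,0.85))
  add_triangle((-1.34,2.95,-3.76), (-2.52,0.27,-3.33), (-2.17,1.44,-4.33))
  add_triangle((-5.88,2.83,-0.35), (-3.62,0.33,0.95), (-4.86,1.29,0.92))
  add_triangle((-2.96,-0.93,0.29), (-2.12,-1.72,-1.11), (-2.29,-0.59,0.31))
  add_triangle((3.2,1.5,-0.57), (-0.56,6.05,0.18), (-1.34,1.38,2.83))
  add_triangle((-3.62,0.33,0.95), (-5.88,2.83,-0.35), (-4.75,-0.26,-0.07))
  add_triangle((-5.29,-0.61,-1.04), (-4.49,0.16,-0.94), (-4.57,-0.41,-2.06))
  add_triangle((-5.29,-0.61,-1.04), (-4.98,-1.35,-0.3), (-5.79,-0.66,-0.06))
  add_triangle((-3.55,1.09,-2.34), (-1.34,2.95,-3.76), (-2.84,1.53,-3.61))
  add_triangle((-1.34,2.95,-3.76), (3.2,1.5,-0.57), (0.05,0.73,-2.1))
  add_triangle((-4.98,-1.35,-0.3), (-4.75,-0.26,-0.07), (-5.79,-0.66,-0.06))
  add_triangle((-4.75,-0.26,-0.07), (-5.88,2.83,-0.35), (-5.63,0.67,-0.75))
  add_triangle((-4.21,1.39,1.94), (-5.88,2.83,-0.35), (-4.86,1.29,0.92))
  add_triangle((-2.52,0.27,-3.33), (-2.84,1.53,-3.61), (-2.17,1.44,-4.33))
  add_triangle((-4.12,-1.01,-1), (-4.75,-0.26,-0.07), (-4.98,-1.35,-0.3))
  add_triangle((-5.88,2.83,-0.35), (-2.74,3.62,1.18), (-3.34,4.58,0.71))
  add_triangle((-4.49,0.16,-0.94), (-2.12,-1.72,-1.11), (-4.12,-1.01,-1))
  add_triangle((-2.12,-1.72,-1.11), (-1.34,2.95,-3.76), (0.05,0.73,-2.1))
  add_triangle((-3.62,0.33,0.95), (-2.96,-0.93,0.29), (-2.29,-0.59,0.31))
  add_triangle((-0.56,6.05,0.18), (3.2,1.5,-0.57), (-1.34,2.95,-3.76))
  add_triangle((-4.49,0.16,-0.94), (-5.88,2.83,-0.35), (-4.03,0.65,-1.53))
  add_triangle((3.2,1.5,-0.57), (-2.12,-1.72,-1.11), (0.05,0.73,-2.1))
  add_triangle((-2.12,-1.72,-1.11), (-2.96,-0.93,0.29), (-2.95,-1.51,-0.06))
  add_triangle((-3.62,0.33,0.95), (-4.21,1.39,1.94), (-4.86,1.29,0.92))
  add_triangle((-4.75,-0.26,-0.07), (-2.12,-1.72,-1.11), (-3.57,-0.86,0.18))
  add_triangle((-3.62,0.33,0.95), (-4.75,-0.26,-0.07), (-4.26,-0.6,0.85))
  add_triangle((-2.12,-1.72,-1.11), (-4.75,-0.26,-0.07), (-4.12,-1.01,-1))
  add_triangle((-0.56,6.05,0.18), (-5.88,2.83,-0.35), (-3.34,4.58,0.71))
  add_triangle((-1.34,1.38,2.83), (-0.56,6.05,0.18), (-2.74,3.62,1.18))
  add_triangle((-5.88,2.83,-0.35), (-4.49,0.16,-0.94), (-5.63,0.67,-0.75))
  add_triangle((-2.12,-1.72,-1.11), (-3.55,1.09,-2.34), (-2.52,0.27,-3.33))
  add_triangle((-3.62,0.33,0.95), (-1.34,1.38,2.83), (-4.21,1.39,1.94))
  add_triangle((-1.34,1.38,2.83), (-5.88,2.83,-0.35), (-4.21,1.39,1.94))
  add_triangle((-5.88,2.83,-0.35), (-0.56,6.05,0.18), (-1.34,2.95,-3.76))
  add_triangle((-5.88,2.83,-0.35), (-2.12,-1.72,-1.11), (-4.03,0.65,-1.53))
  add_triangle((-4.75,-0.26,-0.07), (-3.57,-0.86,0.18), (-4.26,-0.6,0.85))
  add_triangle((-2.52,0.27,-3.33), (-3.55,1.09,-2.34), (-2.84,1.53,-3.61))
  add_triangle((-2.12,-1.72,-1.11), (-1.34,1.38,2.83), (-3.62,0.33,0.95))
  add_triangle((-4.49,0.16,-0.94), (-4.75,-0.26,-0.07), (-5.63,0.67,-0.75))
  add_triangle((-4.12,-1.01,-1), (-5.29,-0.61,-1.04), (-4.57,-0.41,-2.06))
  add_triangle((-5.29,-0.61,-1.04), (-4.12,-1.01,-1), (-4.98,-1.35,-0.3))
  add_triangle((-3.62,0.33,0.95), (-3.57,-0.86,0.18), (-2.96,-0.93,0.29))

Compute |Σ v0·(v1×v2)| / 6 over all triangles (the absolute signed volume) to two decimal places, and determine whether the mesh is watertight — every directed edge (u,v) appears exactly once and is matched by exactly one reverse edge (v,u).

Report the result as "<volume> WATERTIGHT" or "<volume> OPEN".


Per-triangle v0·(v1×v2)/6:
  t1: -0.8961
  t2: +1.1746
  t3: +0.0939
  t4: +7.0397
  t5: +1.3937
  t6: -0.3668
  t7: +0.2677
  t8: -0.4672
  t9: +5.1203
  t10: +5.5947
  t11: -0.5895
  t12: +1.7617
  t13: +0.4286
  t14: -0.2597
  t15: -0.7150
  t16: +0.4755
  t17: -0.0397
  t18: +8.6381
  t19: +2.6137
  t20: +0.6882
  t21: +0.7421
  t22: +1.4905
  t23: +2.4837
  t24: -0.0831
  t25: +1.4605
  t26: +1.4981
  t27: +0.8253
  t28: -0.6604
  t29: +1.8629
  t30: +0.3920
  t31: +2.2879
  t32: +0.0240
  t33: +13.6154
  t34: +1.6797
  t35: +1.3705
  t36: -0.1976
  t37: +0.6425
  t38: +0.8629
  t39: +0.6730
  t40: +0.5227
  t41: +4.5268
  t42: +5.4524
  t43: +0.5312
  t44: +2.4268
  t45: +0.8708
  t46: +3.3923
  t47: +21.3300
  t48: -2.2213
  t49: +0.4127
  t50: +1.1678
  t51: +1.5962
  t52: +0.4624
  t53: +0.5674
  t54: +0.4502
  t55: +0.1997
Σ = +104.6142 → |volume| = 104.61

Directed edges: 165 total; 3 unmatched, e.g. (-4.75,-0.26,-0.07)→(-5.29,-0.61,-1.04) → open.

104.61 OPEN


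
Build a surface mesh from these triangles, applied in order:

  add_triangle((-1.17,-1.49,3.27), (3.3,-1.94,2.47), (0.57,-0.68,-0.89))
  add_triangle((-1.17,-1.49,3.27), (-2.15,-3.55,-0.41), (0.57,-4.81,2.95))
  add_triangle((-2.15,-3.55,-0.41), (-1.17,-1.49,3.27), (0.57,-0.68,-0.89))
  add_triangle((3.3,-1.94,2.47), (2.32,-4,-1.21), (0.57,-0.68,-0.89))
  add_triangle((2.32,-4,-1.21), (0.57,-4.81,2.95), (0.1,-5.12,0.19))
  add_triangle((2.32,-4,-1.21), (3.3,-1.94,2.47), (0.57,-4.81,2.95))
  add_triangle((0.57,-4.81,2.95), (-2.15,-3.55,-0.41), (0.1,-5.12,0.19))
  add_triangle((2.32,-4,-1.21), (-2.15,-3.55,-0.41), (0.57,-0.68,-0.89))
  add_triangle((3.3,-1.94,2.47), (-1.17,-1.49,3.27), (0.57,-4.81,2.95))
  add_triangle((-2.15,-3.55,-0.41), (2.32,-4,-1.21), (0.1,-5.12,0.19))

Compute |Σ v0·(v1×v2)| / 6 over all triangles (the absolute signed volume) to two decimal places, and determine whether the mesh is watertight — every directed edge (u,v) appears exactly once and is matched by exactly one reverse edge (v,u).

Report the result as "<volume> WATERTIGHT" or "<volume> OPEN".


Per-triangle v0·(v1×v2)/6:
  t1: -2.3635
  t2: +7.6486
  t3: -1.8711
  t4: +1.3500
  t5: +5.8539
  t6: +10.9104
  t7: +5.0287
  t8: +1.8424
  t9: +7.1810
  t10: +3.6090
Σ = +39.1895 → |volume| = 39.19

Directed edges: 30 total, each appears once with its reverse present → watertight.

39.19 WATERTIGHT


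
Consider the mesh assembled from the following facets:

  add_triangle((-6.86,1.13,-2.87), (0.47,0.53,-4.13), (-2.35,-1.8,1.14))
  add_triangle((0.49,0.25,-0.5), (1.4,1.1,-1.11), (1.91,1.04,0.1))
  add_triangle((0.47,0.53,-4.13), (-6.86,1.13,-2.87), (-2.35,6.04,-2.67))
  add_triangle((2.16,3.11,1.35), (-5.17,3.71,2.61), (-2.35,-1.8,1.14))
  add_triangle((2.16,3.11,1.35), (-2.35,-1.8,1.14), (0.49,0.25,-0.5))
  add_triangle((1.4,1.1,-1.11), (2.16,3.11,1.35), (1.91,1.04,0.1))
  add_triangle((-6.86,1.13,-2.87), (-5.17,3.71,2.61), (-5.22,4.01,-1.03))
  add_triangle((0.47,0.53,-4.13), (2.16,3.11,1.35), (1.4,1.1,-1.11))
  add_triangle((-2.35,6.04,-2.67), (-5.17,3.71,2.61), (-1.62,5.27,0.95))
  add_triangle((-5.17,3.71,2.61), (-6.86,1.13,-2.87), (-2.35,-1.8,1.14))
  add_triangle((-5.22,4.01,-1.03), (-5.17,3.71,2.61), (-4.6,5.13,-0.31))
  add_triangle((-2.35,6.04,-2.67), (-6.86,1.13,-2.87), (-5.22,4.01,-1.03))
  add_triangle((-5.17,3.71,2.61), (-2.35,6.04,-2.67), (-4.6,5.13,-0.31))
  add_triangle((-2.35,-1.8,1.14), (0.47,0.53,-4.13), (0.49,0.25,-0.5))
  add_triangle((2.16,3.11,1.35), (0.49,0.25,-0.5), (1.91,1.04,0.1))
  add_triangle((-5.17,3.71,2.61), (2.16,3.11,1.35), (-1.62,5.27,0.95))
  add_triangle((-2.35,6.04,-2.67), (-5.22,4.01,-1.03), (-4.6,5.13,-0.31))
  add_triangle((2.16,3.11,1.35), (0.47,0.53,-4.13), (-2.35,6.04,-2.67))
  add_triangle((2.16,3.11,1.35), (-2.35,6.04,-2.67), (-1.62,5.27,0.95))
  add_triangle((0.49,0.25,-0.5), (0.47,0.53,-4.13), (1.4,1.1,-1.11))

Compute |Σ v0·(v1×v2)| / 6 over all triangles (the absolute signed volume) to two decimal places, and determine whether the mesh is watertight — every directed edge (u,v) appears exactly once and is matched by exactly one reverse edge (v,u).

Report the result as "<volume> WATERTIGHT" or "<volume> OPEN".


152.88 WATERTIGHT

Per-triangle v0·(v1×v2)/6:
  t1: +9.3446
  t2: +0.0628
  t3: +26.7922
  t4: +7.1451
  t5: -0.0318
  t6: +0.8614
  t7: +13.4196
  t8: +1.3535
  t9: +14.1446
  t10: +18.8739
  t11: +5.1774
  t12: +13.5331
  t13: +3.7969
  t14: +0.2090
  t15: -0.3170
  t16: +8.1067
  t17: +5.2660
  t18: +15.0709
  t19: +9.9454
  t20: +0.1225
Σ = +152.8770 → |volume| = 152.88

Directed edges: 60 total, each appears once with its reverse present → watertight.


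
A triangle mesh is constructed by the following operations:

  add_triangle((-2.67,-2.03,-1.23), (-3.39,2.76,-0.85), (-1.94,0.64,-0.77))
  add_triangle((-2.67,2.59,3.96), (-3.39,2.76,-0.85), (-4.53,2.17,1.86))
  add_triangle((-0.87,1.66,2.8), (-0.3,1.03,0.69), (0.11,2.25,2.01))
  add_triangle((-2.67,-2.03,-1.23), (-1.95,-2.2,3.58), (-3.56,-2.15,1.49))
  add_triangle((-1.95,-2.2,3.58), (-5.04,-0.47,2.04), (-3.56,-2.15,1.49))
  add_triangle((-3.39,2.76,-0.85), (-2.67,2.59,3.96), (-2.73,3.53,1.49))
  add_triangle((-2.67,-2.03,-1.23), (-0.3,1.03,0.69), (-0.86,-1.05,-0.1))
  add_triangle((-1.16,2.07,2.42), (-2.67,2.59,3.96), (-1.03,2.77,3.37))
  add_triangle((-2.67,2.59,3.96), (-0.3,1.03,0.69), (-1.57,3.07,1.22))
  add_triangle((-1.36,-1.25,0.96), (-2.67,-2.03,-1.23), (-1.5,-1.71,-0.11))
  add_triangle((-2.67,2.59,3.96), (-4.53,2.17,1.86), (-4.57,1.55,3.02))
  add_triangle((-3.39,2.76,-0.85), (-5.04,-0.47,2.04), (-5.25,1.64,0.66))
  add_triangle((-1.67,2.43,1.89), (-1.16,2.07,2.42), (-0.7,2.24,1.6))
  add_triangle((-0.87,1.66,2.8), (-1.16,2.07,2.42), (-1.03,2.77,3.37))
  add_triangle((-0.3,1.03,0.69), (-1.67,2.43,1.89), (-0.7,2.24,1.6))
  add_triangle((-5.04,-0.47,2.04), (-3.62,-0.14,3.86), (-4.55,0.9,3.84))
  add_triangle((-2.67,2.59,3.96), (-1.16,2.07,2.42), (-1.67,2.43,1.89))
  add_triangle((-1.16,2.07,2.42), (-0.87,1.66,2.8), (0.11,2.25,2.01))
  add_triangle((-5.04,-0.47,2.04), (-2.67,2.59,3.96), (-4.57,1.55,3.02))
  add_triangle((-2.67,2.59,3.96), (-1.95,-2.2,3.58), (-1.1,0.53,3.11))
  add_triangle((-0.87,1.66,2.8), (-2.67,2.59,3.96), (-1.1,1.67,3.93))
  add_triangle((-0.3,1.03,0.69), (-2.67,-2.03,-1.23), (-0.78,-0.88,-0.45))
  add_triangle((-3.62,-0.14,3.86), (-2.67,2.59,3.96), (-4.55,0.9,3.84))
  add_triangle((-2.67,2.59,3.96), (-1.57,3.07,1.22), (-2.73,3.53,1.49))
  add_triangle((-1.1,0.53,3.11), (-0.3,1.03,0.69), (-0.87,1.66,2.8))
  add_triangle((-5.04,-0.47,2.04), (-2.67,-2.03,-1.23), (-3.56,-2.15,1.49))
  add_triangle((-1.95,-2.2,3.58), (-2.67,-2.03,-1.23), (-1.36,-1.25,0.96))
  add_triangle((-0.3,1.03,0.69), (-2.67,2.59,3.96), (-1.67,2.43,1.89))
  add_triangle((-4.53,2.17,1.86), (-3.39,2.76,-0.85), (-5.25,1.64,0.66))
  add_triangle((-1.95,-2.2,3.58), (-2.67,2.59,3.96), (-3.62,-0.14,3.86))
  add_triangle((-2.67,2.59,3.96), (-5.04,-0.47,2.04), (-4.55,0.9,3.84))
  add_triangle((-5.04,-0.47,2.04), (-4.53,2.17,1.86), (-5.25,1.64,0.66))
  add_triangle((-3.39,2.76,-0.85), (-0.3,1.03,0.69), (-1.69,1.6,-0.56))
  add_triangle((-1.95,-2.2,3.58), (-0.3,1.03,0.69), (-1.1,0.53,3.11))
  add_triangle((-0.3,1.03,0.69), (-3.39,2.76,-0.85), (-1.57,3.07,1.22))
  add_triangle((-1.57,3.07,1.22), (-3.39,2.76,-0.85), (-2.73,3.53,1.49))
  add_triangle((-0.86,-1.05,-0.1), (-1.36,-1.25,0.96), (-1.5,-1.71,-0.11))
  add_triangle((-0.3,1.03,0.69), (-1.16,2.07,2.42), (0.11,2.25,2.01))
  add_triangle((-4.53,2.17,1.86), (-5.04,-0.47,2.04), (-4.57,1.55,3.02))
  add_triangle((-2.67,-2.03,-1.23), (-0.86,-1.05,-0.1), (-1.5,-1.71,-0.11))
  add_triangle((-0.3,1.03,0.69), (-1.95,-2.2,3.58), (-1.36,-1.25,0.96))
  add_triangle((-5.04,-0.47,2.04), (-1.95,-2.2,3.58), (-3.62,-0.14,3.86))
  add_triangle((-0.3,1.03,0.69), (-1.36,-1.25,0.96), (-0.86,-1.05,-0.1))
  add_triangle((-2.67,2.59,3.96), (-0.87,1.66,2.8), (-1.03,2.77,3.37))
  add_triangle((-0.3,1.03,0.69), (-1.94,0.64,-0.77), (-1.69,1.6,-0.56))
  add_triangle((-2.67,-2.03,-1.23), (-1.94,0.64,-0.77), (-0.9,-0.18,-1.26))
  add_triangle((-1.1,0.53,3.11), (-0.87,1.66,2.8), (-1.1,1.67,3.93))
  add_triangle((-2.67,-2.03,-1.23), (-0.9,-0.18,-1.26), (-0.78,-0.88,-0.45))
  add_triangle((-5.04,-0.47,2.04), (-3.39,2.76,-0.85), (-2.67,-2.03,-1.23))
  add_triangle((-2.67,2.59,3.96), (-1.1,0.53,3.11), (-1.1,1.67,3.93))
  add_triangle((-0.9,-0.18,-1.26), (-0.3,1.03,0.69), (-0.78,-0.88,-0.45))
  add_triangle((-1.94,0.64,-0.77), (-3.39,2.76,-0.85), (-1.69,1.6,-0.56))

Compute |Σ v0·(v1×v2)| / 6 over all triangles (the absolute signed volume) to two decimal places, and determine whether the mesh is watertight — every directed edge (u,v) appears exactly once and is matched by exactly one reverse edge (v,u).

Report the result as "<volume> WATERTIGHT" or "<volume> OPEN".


62.49 OPEN

Per-triangle v0·(v1×v2)/6:
  t1: +0.3760
  t2: +4.6754
  t3: -0.2551
  t4: +2.1086
  t5: +4.1786
  t6: +2.9082
  t7: -0.3118
  t8: +0.2233
  t9: +0.5332
  t10: +0.3463
  t11: +2.5138
  t12: +0.1896
  t13: +0.2905
  t14: -0.1521
  t15: +0.0143
  t16: +2.3323
  t17: +0.4989
  t18: +0.4193
  t19: +1.9888
  t20: +2.5277
  t21: +0.4296
  t22: +0.0550
  t23: +2.3664
  t24: +1.3267
  t25: -0.0912
  t26: +3.6021
  t27: -0.0761
  t28: -0.2813
  t29: +2.7638
  t30: +3.8652
  t31: +1.5626
  t32: +3.2375
  t33: +0.1574
  t34: -0.4049
  t35: -0.0583
  t36: +1.0094
  t37: +0.0157
  t38: +0.1838
  t39: +2.5045
  t40: +0.0274
  t41: -0.6964
  t42: +4.5229
  t43: -0.1811
  t44: +0.5206
  t45: -0.2394
  t46: +0.8234
  t47: -0.1154
  t48: +0.1283
  t49: +9.2952
  t50: +0.9460
  t51: -0.2255
  t52: +0.1082
Σ = +62.4881 → |volume| = 62.49

Directed edges: 156 total; 6 unmatched, e.g. (-1.16,2.07,2.42)→(-0.7,2.24,1.6) → open.


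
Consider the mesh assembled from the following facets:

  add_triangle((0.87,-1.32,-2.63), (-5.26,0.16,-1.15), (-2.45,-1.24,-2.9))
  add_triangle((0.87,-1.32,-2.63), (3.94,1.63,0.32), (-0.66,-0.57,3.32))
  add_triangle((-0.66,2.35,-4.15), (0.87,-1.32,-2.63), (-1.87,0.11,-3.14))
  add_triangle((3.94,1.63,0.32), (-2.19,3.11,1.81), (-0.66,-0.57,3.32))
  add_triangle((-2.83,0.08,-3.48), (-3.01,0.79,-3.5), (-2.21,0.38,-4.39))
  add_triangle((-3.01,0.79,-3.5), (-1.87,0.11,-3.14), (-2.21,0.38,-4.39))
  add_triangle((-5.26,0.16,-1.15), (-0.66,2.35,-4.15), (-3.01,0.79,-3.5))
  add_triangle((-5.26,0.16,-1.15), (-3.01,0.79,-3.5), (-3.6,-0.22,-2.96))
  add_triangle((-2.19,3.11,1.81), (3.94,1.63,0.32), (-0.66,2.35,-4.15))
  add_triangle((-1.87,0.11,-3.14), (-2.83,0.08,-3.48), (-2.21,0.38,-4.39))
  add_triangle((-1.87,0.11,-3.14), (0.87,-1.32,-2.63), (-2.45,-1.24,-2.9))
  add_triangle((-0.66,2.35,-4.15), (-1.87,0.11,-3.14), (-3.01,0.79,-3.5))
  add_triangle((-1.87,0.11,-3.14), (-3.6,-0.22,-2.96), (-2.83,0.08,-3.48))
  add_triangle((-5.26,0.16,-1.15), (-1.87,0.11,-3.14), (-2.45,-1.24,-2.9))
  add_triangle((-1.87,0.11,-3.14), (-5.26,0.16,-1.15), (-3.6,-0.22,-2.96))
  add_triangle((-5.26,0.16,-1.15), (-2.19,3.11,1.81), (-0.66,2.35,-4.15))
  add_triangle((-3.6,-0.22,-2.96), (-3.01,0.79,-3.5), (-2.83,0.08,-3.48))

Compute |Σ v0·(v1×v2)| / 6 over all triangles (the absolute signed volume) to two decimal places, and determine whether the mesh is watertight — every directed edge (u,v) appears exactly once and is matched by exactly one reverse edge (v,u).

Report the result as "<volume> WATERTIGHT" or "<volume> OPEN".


Per-triangle v0·(v1×v2)/6:
  t1: -0.5688
  t2: +4.2482
  t3: +4.1496
  t4: +9.2844
  t5: +0.5862
  t6: -0.2508
  t7: +3.3521
  t8: +2.1514
  t9: +14.2270
  t10: +0.0808
  t11: +2.2448
  t12: +1.7006
  t13: +0.0880
  t14: +3.2575
  t15: -0.8901
  t16: +15.3624
  t17: +0.5183
Σ = +59.5415 → |volume| = 59.54

Directed edges: 51 total; 7 unmatched, e.g. (0.87,-1.32,-2.63)→(-5.26,0.16,-1.15) → open.

59.54 OPEN


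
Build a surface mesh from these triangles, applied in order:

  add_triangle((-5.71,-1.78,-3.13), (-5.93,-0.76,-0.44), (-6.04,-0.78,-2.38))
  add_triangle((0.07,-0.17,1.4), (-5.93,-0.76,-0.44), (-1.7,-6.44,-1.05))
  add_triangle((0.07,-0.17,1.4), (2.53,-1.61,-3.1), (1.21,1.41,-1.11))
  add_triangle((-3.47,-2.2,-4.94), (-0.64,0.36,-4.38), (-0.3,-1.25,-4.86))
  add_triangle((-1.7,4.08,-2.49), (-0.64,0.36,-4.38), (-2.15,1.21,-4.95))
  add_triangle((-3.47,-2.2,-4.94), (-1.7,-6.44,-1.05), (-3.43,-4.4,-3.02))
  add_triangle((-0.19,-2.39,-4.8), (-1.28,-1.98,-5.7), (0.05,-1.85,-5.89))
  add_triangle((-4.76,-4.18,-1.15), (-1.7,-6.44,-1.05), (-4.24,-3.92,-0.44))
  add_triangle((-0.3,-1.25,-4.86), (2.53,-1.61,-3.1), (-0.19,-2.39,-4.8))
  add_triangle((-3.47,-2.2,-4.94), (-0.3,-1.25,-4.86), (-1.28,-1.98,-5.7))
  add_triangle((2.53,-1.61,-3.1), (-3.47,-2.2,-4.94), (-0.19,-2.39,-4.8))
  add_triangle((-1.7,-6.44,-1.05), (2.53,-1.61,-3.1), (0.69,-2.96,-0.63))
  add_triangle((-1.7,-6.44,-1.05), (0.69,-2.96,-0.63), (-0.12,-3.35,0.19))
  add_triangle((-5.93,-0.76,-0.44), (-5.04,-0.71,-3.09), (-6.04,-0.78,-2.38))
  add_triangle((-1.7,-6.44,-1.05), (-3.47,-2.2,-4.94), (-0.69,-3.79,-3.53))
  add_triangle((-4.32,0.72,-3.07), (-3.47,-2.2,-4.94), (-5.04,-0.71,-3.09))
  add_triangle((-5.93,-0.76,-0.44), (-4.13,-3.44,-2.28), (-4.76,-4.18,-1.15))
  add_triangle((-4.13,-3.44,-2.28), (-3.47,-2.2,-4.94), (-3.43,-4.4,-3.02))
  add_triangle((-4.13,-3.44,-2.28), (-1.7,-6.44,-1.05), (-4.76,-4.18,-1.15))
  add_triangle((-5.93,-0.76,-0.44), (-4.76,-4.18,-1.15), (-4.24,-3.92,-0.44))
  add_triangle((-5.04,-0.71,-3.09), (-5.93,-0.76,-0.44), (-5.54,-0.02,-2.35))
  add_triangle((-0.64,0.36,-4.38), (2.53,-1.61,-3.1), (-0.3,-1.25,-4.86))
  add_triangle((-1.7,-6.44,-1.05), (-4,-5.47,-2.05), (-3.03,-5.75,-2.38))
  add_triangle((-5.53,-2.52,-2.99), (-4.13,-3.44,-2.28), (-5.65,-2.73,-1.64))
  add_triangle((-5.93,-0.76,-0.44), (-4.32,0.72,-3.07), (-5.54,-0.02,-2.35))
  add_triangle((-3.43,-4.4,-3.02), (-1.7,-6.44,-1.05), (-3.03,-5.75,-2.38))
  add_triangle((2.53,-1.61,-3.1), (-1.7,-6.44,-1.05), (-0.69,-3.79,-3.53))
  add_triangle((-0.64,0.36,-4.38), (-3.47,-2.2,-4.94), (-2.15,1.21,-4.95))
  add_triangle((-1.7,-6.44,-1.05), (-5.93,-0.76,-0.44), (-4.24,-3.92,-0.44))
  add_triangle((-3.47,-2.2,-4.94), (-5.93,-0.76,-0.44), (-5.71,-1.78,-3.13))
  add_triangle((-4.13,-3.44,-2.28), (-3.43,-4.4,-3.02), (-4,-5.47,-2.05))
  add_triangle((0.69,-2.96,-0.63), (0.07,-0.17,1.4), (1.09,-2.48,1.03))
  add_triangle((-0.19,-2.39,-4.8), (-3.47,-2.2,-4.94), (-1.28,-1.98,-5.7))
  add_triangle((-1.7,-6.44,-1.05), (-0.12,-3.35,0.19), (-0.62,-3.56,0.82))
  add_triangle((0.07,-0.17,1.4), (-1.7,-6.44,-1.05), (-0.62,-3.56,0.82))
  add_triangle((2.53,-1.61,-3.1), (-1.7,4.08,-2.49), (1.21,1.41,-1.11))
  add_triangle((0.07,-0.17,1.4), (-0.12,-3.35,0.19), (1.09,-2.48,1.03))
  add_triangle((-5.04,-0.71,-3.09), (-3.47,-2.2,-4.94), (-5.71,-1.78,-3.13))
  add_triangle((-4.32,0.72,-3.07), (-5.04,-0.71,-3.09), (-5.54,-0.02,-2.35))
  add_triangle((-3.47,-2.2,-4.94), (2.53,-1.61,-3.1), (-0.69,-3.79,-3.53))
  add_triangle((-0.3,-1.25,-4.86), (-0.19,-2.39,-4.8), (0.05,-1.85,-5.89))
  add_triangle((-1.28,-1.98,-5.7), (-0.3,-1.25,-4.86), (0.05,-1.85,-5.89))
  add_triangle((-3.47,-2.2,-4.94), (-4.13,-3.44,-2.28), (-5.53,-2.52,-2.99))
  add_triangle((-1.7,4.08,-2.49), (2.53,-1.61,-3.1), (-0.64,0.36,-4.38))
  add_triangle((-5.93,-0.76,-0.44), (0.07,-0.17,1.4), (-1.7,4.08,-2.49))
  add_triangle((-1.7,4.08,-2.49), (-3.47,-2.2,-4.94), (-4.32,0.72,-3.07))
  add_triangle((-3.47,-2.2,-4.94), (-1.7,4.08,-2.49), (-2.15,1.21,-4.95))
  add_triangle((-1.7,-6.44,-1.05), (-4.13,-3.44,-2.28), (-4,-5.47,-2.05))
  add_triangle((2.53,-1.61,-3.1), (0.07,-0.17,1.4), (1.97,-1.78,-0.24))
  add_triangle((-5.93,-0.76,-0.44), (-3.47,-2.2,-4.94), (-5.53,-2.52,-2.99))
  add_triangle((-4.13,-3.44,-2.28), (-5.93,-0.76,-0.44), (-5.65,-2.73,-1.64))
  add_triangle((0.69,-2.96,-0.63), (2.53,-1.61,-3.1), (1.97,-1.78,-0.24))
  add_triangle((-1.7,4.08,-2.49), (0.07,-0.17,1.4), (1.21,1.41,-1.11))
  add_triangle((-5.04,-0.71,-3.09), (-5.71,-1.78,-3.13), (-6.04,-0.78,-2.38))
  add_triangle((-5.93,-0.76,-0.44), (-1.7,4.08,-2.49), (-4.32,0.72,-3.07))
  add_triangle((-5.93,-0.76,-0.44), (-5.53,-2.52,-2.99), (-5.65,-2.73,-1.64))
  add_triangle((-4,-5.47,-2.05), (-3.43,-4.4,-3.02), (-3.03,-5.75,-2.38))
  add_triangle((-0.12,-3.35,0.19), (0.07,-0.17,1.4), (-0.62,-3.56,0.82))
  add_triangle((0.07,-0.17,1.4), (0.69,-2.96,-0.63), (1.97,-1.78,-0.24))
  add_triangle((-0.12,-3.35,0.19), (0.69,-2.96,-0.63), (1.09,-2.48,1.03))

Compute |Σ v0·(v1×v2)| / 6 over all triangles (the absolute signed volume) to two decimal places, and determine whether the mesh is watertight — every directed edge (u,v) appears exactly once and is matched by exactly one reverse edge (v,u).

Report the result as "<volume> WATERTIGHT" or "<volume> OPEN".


162.78 WATERTIGHT

Per-triangle v0·(v1×v2)/6:
  t1: +1.9855
  t2: +8.7408
  t3: +1.3855
  t4: +4.0893
  t5: +3.2528
  t6: +4.0142
  t7: +1.1077
  t8: +2.3932
  t9: +2.4769
  t10: +0.6189
  t11: -0.3771
  t12: +4.0137
  t13: +1.2836
  t14: -0.1065
  t15: +10.5573
  t16: +3.7446
  t17: +4.6711
  t18: +3.7475
  t19: +5.1270
  t20: +2.2167
  t21: +1.9750
  t22: +3.0335
  t23: +2.0778
  t24: +2.0384
  t25: +0.5657
  t26: +0.2249
  t27: +8.2906
  t28: +4.3254
  t29: -2.3120
  t30: -0.1560
  t31: +1.8260
  t32: -0.3393
  t33: +2.0289
  t34: +0.8962
  t35: +0.3173
  t36: +4.6747
  t37: +0.8773
  t38: +2.8379
  t39: +1.4371
  t40: +8.2584
  t41: -0.3582
  t42: +0.4241
  t43: +4.3727
  t44: +6.6199
  t45: +5.5066
  t46: +9.3274
  t47: +5.5314
  t48: -0.7113
  t49: +0.2148
  t50: +3.9071
  t51: -0.4007
  t52: +2.2629
  t53: +1.5843
  t54: +1.1064
  t55: +8.7033
  t56: +2.9288
  t57: +1.5119
  t58: +0.4086
  t59: +1.0997
  t60: +0.9204
Σ = +162.7807 → |volume| = 162.78

Directed edges: 180 total, each appears once with its reverse present → watertight.


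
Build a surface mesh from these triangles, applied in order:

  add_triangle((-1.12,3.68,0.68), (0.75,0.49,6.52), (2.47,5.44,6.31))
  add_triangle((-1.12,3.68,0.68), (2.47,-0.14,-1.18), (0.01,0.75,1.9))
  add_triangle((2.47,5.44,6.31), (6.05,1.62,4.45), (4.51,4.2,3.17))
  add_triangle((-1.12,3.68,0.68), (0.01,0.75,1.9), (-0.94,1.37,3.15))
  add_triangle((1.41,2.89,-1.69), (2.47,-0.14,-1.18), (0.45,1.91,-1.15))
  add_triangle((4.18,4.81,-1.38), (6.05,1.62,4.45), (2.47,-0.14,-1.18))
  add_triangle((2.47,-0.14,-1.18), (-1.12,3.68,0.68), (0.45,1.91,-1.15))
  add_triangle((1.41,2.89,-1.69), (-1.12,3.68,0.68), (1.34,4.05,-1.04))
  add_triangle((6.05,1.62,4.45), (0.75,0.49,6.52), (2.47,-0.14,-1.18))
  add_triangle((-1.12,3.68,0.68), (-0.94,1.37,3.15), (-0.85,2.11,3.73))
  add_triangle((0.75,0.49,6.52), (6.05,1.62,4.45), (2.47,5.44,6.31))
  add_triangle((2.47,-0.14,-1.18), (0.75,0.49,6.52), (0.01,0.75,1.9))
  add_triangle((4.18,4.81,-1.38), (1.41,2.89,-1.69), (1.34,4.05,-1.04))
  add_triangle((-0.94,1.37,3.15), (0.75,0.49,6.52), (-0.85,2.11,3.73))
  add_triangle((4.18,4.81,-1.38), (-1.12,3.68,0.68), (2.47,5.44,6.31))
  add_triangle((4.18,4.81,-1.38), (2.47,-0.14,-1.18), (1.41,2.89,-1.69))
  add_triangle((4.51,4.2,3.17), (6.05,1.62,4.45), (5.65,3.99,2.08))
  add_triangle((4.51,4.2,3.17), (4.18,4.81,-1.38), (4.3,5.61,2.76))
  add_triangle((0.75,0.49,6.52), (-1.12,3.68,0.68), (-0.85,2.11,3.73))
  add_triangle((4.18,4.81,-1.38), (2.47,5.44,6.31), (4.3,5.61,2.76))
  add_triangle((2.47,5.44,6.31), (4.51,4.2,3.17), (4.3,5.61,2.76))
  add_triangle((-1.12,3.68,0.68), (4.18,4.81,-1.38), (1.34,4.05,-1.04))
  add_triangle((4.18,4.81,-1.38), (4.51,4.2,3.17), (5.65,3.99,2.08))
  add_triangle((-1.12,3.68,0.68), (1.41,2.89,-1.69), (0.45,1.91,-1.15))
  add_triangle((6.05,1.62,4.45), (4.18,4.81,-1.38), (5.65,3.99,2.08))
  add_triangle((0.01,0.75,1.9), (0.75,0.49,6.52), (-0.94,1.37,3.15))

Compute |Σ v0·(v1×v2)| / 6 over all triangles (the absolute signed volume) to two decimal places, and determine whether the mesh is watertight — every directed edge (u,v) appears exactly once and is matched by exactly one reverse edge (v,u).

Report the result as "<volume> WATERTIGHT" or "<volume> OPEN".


133.94 WATERTIGHT

Per-triangle v0·(v1×v2)/6:
  t1: +13.3437
  t2: -2.7910
  t3: +14.2670
  t4: -0.9884
  t5: +0.3333
  t6: +14.7520
  t7: -1.5075
  t8: +0.9979
  t9: +3.9490
  t10: +0.7023
  t11: +27.4479
  t12: -1.7077
  t13: +1.6118
  t14: +1.0142
  t15: +24.1040
  t16: +2.8660
  t17: +5.8954
  t18: +5.0303
  t19: +2.6615
  t20: +4.2783
  t21: +6.1393
  t22: +2.6107
  t23: +5.4315
  t24: +0.7038
  t25: +3.4013
  t26: -0.6025
Σ = +133.9441 → |volume| = 133.94

Directed edges: 78 total, each appears once with its reverse present → watertight.


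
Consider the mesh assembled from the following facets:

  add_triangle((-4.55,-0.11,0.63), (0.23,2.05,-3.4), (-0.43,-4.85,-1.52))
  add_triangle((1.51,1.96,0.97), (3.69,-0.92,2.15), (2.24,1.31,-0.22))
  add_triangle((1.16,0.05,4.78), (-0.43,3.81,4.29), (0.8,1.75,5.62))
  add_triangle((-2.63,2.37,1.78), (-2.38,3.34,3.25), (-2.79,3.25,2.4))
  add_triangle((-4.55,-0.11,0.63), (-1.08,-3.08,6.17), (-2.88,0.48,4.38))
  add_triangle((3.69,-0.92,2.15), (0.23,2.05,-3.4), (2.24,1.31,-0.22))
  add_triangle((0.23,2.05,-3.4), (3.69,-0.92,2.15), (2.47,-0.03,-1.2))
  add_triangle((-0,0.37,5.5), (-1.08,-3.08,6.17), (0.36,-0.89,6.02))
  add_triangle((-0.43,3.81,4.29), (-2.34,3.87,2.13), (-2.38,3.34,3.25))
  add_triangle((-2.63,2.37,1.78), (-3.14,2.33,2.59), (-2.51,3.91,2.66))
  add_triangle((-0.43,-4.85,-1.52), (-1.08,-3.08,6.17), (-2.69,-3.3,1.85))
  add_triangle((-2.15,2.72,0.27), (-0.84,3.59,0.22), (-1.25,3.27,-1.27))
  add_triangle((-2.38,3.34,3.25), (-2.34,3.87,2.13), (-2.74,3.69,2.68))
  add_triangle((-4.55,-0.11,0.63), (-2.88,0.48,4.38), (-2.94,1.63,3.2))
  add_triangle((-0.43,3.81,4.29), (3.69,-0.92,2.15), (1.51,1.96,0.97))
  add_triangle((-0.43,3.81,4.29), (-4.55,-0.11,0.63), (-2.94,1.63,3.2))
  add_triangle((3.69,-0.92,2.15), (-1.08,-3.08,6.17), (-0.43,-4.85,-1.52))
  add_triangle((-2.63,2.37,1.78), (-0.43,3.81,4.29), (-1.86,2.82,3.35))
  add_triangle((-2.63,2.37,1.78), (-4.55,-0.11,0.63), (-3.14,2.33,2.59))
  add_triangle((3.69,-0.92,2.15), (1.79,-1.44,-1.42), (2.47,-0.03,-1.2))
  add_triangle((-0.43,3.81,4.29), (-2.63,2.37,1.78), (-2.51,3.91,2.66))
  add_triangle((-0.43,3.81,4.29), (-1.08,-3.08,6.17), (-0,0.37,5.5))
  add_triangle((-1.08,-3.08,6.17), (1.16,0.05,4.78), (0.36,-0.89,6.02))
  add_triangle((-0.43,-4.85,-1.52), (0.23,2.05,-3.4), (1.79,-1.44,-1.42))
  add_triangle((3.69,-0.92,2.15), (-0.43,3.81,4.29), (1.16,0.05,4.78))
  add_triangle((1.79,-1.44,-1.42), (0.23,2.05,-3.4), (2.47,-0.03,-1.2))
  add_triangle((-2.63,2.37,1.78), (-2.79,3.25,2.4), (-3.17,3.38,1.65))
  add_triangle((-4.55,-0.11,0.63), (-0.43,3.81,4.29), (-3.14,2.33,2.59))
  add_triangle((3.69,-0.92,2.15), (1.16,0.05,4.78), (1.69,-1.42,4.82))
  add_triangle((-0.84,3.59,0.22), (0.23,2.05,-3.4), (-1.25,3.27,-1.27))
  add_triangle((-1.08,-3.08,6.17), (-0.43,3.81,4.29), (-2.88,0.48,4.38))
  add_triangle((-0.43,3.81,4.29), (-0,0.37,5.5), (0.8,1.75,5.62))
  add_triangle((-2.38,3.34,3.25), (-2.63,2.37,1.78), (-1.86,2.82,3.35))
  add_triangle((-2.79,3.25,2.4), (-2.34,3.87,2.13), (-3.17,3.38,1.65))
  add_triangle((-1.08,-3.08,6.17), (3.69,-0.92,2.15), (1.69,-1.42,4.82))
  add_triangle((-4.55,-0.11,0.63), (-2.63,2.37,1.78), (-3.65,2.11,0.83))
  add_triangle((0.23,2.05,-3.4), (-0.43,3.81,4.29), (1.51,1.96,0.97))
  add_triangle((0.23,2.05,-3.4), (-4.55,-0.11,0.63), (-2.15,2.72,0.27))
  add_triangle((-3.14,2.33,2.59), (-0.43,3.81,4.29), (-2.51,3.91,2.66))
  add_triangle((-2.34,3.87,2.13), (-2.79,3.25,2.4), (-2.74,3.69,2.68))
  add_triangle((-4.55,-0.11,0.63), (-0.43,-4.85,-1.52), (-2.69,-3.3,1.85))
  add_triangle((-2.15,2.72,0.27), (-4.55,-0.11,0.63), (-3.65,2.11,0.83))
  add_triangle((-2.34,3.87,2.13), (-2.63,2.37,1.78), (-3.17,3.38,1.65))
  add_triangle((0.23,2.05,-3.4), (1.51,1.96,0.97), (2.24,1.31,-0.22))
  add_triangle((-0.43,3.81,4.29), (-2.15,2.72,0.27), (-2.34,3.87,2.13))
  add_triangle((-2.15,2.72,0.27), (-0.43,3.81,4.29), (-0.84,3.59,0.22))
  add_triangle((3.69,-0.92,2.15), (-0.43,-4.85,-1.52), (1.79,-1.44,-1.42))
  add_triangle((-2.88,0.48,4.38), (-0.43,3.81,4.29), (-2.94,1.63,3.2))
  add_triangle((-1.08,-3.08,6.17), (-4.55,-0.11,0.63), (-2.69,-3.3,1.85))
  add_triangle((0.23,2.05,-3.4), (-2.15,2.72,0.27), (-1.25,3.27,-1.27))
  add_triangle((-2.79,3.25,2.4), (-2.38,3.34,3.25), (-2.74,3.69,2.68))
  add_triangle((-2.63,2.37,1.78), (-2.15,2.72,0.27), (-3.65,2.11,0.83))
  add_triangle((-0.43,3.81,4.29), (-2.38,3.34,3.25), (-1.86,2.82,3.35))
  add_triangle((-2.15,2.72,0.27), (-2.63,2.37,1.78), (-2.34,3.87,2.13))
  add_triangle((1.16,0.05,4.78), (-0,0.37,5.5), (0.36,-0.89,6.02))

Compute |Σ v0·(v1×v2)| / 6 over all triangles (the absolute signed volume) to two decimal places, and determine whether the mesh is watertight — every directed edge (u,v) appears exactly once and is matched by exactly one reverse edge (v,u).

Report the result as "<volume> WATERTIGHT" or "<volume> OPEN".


202.14 OPEN

Per-triangle v0·(v1×v2)/6:
  t1: +14.8101
  t2: +2.2952
  t3: -0.2908
  t4: +0.2606
  t5: +11.7293
  t6: +2.0844
  t7: +2.1471
  t8: +2.4354
  t9: +2.2160
  t10: +0.5463
  t11: +11.9463
  t12: +1.3616
  t13: +0.3124
  t14: +3.9716
  t15: +6.3191
  t16: +2.6342
  t17: +23.3436
  t18: -1.1320
  t19: +1.3942
  t20: +2.5002
  t21: -1.4470
  t22: +4.8638
  t23: +0.8013
  t24: +6.2285
  t25: +8.3987
  t26: +2.3849
  t27: +0.2772
  t28: +1.4744
  t29: +3.3207
  t30: +1.6472
  t31: +13.8138
  t32: +3.1231
  t33: +0.2737
  t34: +0.5559
  t35: +3.7241
  t36: +1.7611
  t37: +5.9128
  t38: +7.0372
  t39: +3.1395
  t40: +0.1447
  t41: +9.2975
  t42: +0.7285
  t43: -0.5079
  t44: +2.1576
  t45: +0.7681
  t46: +3.7022
  t47: +6.7330
  t48: +4.2708
  t49: +11.3475
  t50: +0.8428
  t51: +0.1934
  t52: +1.1752
  t53: +0.7223
  t54: +1.1024
  t55: +1.2874
Σ = +202.1417 → |volume| = 202.14

Directed edges: 165 total; 9 unmatched, e.g. (0.8,1.75,5.62)→(1.16,0.05,4.78) → open.
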